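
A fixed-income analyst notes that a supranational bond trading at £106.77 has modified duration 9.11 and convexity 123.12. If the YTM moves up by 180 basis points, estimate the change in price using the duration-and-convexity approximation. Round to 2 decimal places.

-£15.38

Duration effect: -D_mod·Δy = -9.11 × (+0.018) = -0.163980
Convexity effect: ½·C·(Δy)² = 0.5 × 123.12 × (0.018)² = +0.01994544
ΔP/P ≈ -0.163980 + 0.01994544 = -0.14403456
ΔP ≈ 106.77 × (-0.14403456) = -15.3785699712.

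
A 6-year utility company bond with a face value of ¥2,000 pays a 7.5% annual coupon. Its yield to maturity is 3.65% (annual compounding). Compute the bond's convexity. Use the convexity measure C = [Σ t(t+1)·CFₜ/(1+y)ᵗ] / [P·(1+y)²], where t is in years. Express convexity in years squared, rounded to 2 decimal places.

31.67

With y = 0.0365:
  t   CF        PV=CF/(1+0.0365)^t    t·PV        t(t+1)·PV
  1       150.00       144.7178       144.7178         289.4356
  2       150.00       139.6216       279.2432         837.7297
  3       150.00       134.7049       404.1146       1,616.4586
  4       150.00       129.9613       519.8452       2,599.2259
  5       150.00       125.3848       626.9238       3,761.5426
  6     2,150.00     1,733.8943    10,403.3659      72,823.5610
  Σ                  2,408.2847    12,378.2105      81,927.9534
P = 2,408.2847.
Convexity = Σ t(t+1)·PV / [P·(1+y)²] = 81,927.9534 / (2,408.2847 × 1.074332) = 31.66545.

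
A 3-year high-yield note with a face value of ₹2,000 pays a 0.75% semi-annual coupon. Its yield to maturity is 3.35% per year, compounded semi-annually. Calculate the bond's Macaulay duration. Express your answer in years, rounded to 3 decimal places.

Periodic yield y = 0.01675. Discount each cash flow and weight by its period:
  t   CF        PV=CF/(1+0.01675)^t    t·PV
  1         7.50         7.3764         7.3764
  2         7.50         7.2549        14.5098
  3         7.50         7.1354        21.4062
  4         7.50         7.0179        28.0714
  5         7.50         6.9022        34.5112
  6     2,007.50     1,817.0650    10,902.3901
  Σ                  1,852.7519    11,008.2653
Price P = Σ PV = 1,852.7519.
Macaulay duration = Σ(t·PV) / P = 11,008.2653 / 1,852.7519 = 5.94158 half-year periods.
In years: 5.94158 / 2 = 2.97079 years.

2.971 years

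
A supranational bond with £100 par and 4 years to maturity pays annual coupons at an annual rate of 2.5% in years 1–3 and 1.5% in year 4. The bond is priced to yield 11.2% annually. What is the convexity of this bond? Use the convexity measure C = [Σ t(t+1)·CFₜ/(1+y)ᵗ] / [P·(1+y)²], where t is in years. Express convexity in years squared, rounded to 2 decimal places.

With y = 0.112:
  t   CF        PV=CF/(1+0.112)^t    t·PV        t(t+1)·PV
  1         2.50         2.2482         2.2482           4.4964
  2         2.50         2.0218         4.0435          12.1306
  3         2.50         1.8181         5.4544          21.8176
  4       101.50        66.3815       265.5259       1,327.6295
  Σ                     72.4696       277.2720       1,366.0741
P = 72.4696.
Convexity = Σ t(t+1)·PV / [P·(1+y)²] = 1,366.0741 / (72.4696 × 1.236544) = 15.24435.

15.24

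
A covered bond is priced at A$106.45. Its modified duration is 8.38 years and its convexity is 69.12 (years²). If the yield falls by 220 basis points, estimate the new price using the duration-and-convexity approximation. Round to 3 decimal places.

Duration effect: -D_mod·Δy = -8.38 × (-0.022) = +0.184360
Convexity effect: ½·C·(Δy)² = 0.5 × 69.12 × (-0.022)² = +0.01672704
ΔP/P ≈ +0.184360 + 0.01672704 = +0.20108704
New price ≈ 106.45 × (1 + 0.20108704) = 127.855715408.

A$127.856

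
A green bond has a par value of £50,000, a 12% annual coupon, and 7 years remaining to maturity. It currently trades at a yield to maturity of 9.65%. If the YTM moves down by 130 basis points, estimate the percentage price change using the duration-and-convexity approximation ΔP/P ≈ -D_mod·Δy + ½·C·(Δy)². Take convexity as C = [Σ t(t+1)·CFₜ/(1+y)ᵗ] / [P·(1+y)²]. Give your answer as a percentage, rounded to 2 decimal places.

+6.45%

With y = 0.0965:
  t   CF        PV=CF/(1+0.0965)^t    t·PV        t(t+1)·PV
  1     6,000.00     5,471.9562     5,471.9562      10,943.9124
  2     6,000.00     4,990.3842     9,980.7683      29,942.3049
  3     6,000.00     4,551.1939    13,653.5818      54,614.3273
  4     6,000.00     4,150.6557    16,602.6227      83,013.1133
  5     6,000.00     3,785.3677    18,926.8384     113,561.0306
  6     6,000.00     3,452.2277    20,713.3663     144,993.5639
  7    56,000.00    29,385.1272   205,695.8904   1,645,567.1229
  Σ                 55,786.9126   291,045.0241   2,082,635.3753
P = 55,786.9126; D_Mac = 5.21708 yrs; D_mod = 4.75794 yrs; C = 31.05015.
Duration effect: -4.75794 × (-0.013) = +0.061853
Convexity effect: 0.5 × 31.05015 × (-0.013)² = +0.0026237
ΔP/P ≈ +0.061853 + 0.0026237 = +0.064477 = +6.4477%.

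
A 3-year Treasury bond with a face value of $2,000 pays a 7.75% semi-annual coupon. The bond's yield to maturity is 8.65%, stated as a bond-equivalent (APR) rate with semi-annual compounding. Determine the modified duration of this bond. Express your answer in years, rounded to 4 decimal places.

Periodic yield y = 0.04325. First find Macaulay duration:
  t   CF        PV=CF/(1+0.04325)^t    t·PV
  1        77.50        74.2871        74.2871
  2        77.50        71.2074       142.4147
  3        77.50        68.2553       204.7660
  4        77.50        65.4257       261.7026
  5        77.50        62.7133       313.5666
  6     2,077.50     1,611.4271     9,668.5628
  Σ                  1,953.3159    10,665.2998
P = 1,953.3159; Macaulay duration = 10,665.2998 / 1,953.3159 = 5.46010 half-year periods = 2.73005 years.
Modified duration = D_Mac / (1 + y) = 2.73005 / 1.04325 = 2.61687 years.

2.6169 years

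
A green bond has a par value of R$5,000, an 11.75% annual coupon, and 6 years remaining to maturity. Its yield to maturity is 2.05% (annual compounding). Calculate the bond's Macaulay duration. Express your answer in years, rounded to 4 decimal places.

Periodic yield y = 0.0205. Discount each cash flow and weight by its year:
  t   CF        PV=CF/(1+0.0205)^t    t·PV
  1       587.50       575.6982       575.6982
  2       587.50       564.1335     1,128.2669
  3       587.50       552.8010     1,658.4031
  4       587.50       541.6963     2,166.7850
  5       587.50       530.8146     2,654.0728
  6     5,587.50     4,946.9723    29,681.8340
  Σ                  7,712.1158    37,865.0600
Price P = Σ PV = 7,712.1158.
Macaulay duration = Σ(t·PV) / P = 37,865.0600 / 7,712.1158 = 4.90981 years.

4.9098 years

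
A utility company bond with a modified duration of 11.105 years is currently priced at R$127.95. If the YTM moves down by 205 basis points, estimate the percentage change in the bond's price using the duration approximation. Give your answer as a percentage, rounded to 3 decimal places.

+22.765%

Duration approximation: ΔP/P ≈ -D_mod · Δy = -11.105 × (-0.0205) = +0.2276525.
As a percentage: +22.76525%.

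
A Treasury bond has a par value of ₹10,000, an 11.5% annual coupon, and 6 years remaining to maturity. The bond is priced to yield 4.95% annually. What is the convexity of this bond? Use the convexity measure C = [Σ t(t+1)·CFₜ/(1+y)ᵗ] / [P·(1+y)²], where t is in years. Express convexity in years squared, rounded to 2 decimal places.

With y = 0.0495:
  t   CF        PV=CF/(1+0.0495)^t    t·PV        t(t+1)·PV
  1     1,150.00     1,095.7599     1,095.7599       2,191.5198
  2     1,150.00     1,044.0780     2,088.1560       6,264.4681
  3     1,150.00       994.8338     2,984.5013      11,938.0050
  4     1,150.00       947.9121     3,791.6484      18,958.2421
  5     1,150.00       903.2035     4,516.0176      27,096.1059
  6    11,150.00     8,344.1136    50,064.6818     350,452.7726
  Σ                 13,329.9009    64,540.7651     416,901.1135
P = 13,329.9009.
Convexity = Σ t(t+1)·PV / [P·(1+y)²] = 416,901.1135 / (13,329.9009 × 1.101450) = 28.39496.

28.39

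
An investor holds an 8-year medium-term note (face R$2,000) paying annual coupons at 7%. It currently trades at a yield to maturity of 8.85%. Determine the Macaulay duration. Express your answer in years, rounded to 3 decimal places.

6.288 years

Periodic yield y = 0.0885. Discount each cash flow and weight by its year:
  t   CF        PV=CF/(1+0.0885)^t    t·PV
  1       140.00       128.6174       128.6174
  2       140.00       118.1602       236.3204
  3       140.00       108.5532       325.6597
  4       140.00        99.7274       398.9094
  5       140.00        91.6191       458.0953
  6       140.00        84.1700       505.0201
  7       140.00        77.3266       541.2863
  8     2,140.00     1,085.8912     8,687.1295
  Σ                  1,794.0650    11,281.0381
Price P = Σ PV = 1,794.0650.
Macaulay duration = Σ(t·PV) / P = 11,281.0381 / 1,794.0650 = 6.28798 years.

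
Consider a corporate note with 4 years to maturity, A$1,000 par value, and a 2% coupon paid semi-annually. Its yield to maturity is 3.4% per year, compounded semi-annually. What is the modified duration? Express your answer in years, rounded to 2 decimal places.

Periodic yield y = 0.017. First find Macaulay duration:
  t   CF        PV=CF/(1+0.017)^t    t·PV
  1        10.00         9.8328         9.8328
  2        10.00         9.6685        19.3370
  3        10.00         9.5069        28.5206
  4        10.00         9.3479        37.3918
  5        10.00         9.1917        45.9584
  6        10.00         9.0380        54.2282
  7        10.00         8.8870        62.2087
  8     1,010.00       882.5793     7,060.6346
  Σ                    948.0521     7,318.1122
P = 948.0521; Macaulay duration = 7,318.1122 / 948.0521 = 7.71910 half-year periods = 3.85955 years.
Modified duration = D_Mac / (1 + y) = 3.85955 / 1.017 = 3.79504 years.

3.80 years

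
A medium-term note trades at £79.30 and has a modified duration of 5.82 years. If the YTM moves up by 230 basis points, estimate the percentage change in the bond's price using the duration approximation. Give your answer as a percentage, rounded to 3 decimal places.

Duration approximation: ΔP/P ≈ -D_mod · Δy = -5.82 × (+0.023) = -0.133860.
As a percentage: -13.3860%.

-13.386%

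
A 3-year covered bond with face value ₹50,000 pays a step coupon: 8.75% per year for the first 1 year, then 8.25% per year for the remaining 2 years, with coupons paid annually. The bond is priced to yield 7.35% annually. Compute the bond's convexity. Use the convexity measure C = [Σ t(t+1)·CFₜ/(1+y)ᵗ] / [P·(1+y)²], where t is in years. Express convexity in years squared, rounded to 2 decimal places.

With y = 0.0735:
  t   CF        PV=CF/(1+0.0735)^t    t·PV        t(t+1)·PV
  1     4,375.00     4,075.4541     4,075.4541       8,150.9082
  2     4,125.00     3,579.4793     7,158.9586      21,476.8758
  3    54,125.00    43,751.3807   131,254.1421     525,016.5685
  Σ                 51,406.3141   142,488.5548     554,644.3525
P = 51,406.3141.
Convexity = Σ t(t+1)·PV / [P·(1+y)²] = 554,644.3525 / (51,406.3141 × 1.152402) = 9.36255.

9.36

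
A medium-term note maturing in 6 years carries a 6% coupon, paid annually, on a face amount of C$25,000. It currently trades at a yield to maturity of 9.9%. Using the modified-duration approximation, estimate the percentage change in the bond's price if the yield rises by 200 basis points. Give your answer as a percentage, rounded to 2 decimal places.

Periodic yield y = 0.099. Modified duration first:
  t   CF        PV=CF/(1+0.099)^t    t·PV
  1     1,500.00     1,364.8772     1,364.8772
  2     1,500.00     1,241.9264     2,483.8529
  3     1,500.00     1,130.0514     3,390.1541
  4     1,500.00     1,028.2542     4,113.0168
  5     1,500.00       935.6271     4,678.1355
  6    26,500.00    15,040.4115    90,242.4692
  Σ                 20,741.1478   106,272.5056
P = 20,741.1478; D_Mac = 5.12375 yrs; D_mod = 5.12375/(1+0.099) = 4.66220 yrs.
ΔP/P ≈ -D_mod · Δy = -4.66220 × (+0.02) = -0.093244 = -9.3244%.

-9.32%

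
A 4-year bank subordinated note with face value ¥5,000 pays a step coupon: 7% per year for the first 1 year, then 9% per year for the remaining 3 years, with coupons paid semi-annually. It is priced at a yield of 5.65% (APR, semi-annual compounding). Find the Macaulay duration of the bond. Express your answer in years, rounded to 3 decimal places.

Periodic yield y = 0.02825. Discount each cash flow and weight by its period:
  t   CF        PV=CF/(1+0.02825)^t    t·PV
  1       175.00       170.1921       170.1921
  2       175.00       165.5162       331.0325
  3       225.00       206.9600       620.8799
  4       225.00       201.2740       805.0959
  5       225.00       195.7442       978.7211
  6       225.00       190.3664     1,142.1982
  7       225.00       185.1363     1,295.9538
  8     5,225.00     4,181.1577    33,449.2617
  Σ                  5,496.3468    38,793.3352
Price P = Σ PV = 5,496.3468.
Macaulay duration = Σ(t·PV) / P = 38,793.3352 / 5,496.3468 = 7.05802 half-year periods.
In years: 7.05802 / 2 = 3.52901 years.

3.529 years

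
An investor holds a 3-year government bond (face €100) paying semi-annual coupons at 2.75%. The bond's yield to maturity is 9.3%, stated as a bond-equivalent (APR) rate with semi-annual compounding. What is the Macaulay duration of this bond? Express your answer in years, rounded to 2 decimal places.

2.89 years

Periodic yield y = 0.0465. Discount each cash flow and weight by its period:
  t   CF        PV=CF/(1+0.0465)^t    t·PV
  1        1.375         1.3139         1.3139
  2        1.375         1.2555         2.5110
  3        1.375         1.1997         3.5992
  4        1.375         1.1464         4.5857
  5        1.375         1.0955         5.4774
  6      101.375        77.1783       463.0701
  Σ                     83.1894       480.5574
Price P = Σ PV = 83.1894.
Macaulay duration = Σ(t·PV) / P = 480.5574 / 83.1894 = 5.77666 half-year periods.
In years: 5.77666 / 2 = 2.88833 years.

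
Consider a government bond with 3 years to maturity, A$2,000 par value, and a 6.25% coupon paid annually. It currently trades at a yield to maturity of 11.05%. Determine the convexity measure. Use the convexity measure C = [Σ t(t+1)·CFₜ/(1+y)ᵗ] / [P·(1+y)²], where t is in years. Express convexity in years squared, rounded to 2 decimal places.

With y = 0.1105:
  t   CF        PV=CF/(1+0.1105)^t    t·PV        t(t+1)·PV
  1       125.00       112.5619       112.5619         225.1238
  2       125.00       101.3615       202.7229         608.1688
  3     2,125.00     1,551.6839     4,655.0516      18,620.2064
  Σ                  1,765.6072     4,970.3365      19,453.4991
P = 1,765.6072.
Convexity = Σ t(t+1)·PV / [P·(1+y)²] = 19,453.4991 / (1,765.6072 × 1.233210) = 8.93442.

8.93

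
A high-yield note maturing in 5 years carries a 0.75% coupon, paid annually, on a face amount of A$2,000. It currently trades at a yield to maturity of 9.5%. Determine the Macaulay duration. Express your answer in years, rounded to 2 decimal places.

Periodic yield y = 0.095. Discount each cash flow and weight by its year:
  t   CF        PV=CF/(1+0.095)^t    t·PV
  1        15.00        13.6986        13.6986
  2        15.00        12.5102        25.0203
  3        15.00        11.4248        34.2744
  4        15.00        10.4336        41.7345
  5     2,015.00     1,279.9837     6,399.9187
  Σ                  1,328.0510     6,514.6466
Price P = Σ PV = 1,328.0510.
Macaulay duration = Σ(t·PV) / P = 6,514.6466 / 1,328.0510 = 4.90542 years.

4.91 years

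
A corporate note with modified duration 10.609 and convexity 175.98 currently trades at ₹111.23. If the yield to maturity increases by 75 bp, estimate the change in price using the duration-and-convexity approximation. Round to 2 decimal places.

Duration effect: -D_mod·Δy = -10.609 × (+0.0075) = -0.0795675
Convexity effect: ½·C·(Δy)² = 0.5 × 175.98 × (0.0075)² = +0.0049494375
ΔP/P ≈ -0.0795675 + 0.0049494375 = -0.0746180625
ΔP ≈ 111.23 × (-0.0746180625) = -8.299767091875.

-₹8.30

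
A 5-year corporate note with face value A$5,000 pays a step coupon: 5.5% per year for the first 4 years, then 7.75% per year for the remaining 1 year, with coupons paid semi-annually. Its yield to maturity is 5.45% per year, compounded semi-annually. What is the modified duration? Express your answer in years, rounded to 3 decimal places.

4.327 years

Periodic yield y = 0.02725. First find Macaulay duration:
  t   CF        PV=CF/(1+0.02725)^t    t·PV
  1       137.50       133.8525       133.8525
  2       137.50       130.3018       260.6036
  3       137.50       126.8453       380.5358
  4       137.50       123.4804       493.9217
  5       137.50       120.2048       601.0242
  6       137.50       117.0161       702.0969
  7       137.50       113.9120       797.3843
  8       137.50       110.8903       887.1223
  9       193.75       152.1095     1,368.9856
  10    5,193.75     3,969.3513    39,693.5134
  Σ                  5,097.9642    45,319.0403
P = 5,097.9642; Macaulay duration = 45,319.0403 / 5,097.9642 = 8.88963 half-year periods = 4.44482 years.
Modified duration = D_Mac / (1 + y) = 4.44482 / 1.02725 = 4.32691 years.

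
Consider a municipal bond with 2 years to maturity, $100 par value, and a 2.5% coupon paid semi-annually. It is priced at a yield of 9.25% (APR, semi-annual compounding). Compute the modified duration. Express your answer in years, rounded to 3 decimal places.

1.874 years

Periodic yield y = 0.04625. First find Macaulay duration:
  t   CF        PV=CF/(1+0.04625)^t    t·PV
  1         1.25         1.1947         1.1947
  2         1.25         1.1419         2.2839
  3         1.25         1.0914         3.2743
  4       101.25        84.4993       337.9972
  Σ                     87.9274       344.7502
P = 87.9274; Macaulay duration = 344.7502 / 87.9274 = 3.92085 half-year periods = 1.96042 years.
Modified duration = D_Mac / (1 + y) = 1.96042 / 1.04625 = 1.87376 years.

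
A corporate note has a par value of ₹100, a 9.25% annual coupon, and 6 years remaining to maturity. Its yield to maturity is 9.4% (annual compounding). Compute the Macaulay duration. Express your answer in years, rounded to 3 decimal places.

4.860 years

Periodic yield y = 0.094. Discount each cash flow and weight by its year:
  t   CF        PV=CF/(1+0.094)^t    t·PV
  1         9.25         8.4552         8.4552
  2         9.25         7.7287        15.4574
  3         9.25         7.0646        21.1939
  4         9.25         6.4576        25.8305
  5         9.25         5.9028        29.5138
  6       109.25        63.7261       382.3568
  Σ                     99.3351       482.8076
Price P = Σ PV = 99.3351.
Macaulay duration = Σ(t·PV) / P = 482.8076 / 99.3351 = 4.86039 years.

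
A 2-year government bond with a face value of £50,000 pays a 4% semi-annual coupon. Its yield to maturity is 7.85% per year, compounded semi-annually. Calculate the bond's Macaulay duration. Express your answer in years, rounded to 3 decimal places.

1.939 years

Periodic yield y = 0.03925. Discount each cash flow and weight by its period:
  t   CF        PV=CF/(1+0.03925)^t    t·PV
  1     1,000.00       962.2324       962.2324
  2     1,000.00       925.8912     1,851.7823
  3     1,000.00       890.9224     2,672.7673
  4    51,000.00    43,720.9956   174,883.9826
  Σ                 46,500.0416   180,370.7646
Price P = Σ PV = 46,500.0416.
Macaulay duration = Σ(t·PV) / P = 180,370.7646 / 46,500.0416 = 3.87894 half-year periods.
In years: 3.87894 / 2 = 1.93947 years.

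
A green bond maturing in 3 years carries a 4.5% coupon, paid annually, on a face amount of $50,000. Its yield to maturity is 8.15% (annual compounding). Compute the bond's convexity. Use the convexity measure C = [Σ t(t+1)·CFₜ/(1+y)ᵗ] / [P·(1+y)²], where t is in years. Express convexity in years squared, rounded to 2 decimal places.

9.65

With y = 0.0815:
  t   CF        PV=CF/(1+0.0815)^t    t·PV        t(t+1)·PV
  1     2,250.00     2,080.4438     2,080.4438       4,160.8877
  2     2,250.00     1,923.6651     3,847.3302      11,541.9907
  3    52,250.00    41,305.3897   123,916.1690     495,664.6759
  Σ                 45,309.4986   129,843.9430     511,367.5543
P = 45,309.4986.
Convexity = Σ t(t+1)·PV / [P·(1+y)²] = 511,367.5543 / (45,309.4986 × 1.169642) = 9.64919.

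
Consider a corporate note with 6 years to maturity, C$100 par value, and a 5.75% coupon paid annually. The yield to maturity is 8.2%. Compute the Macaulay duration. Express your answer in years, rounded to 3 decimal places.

Periodic yield y = 0.082. Discount each cash flow and weight by its year:
  t   CF        PV=CF/(1+0.082)^t    t·PV
  1         5.75         5.3142         5.3142
  2         5.75         4.9115         9.8230
  3         5.75         4.5393        13.6178
  4         5.75         4.1953        16.7810
  5         5.75         3.8773        19.3866
  6       105.75        65.9048       395.4286
  Σ                     88.7423       460.3512
Price P = Σ PV = 88.7423.
Macaulay duration = Σ(t·PV) / P = 460.3512 / 88.7423 = 5.18750 years.

5.188 years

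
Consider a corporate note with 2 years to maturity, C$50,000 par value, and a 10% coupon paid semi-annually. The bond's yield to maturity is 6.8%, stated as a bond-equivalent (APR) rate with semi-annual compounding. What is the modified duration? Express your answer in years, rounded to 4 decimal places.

Periodic yield y = 0.034. First find Macaulay duration:
  t   CF        PV=CF/(1+0.034)^t    t·PV
  1     2,500.00     2,417.7950     2,417.7950
  2     2,500.00     2,338.2930     4,676.5860
  3     2,500.00     2,261.4052     6,784.2157
  4    52,500.00    45,927.9592   183,711.8369
  Σ                 52,945.4524   197,590.4336
P = 52,945.4524; Macaulay duration = 197,590.4336 / 52,945.4524 = 3.73196 half-year periods = 1.86598 years.
Modified duration = D_Mac / (1 + y) = 1.86598 / 1.034 = 1.80462 years.

1.8046 years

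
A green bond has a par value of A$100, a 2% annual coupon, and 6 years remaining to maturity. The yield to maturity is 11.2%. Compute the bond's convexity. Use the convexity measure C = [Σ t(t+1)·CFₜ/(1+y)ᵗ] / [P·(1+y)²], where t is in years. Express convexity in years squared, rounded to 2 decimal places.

With y = 0.112:
  t   CF        PV=CF/(1+0.112)^t    t·PV        t(t+1)·PV
  1         2.00         1.7986         1.7986           3.5971
  2         2.00         1.6174         3.2348           9.7045
  3         2.00         1.4545         4.3635          17.4541
  4         2.00         1.3080         5.2320          26.1602
  5         2.00         1.1763         5.8813          35.2880
  6       102.00        53.9475       323.6851       2,265.7957
  Σ                     61.3023       344.1954       2,357.9995
P = 61.3023.
Convexity = Σ t(t+1)·PV / [P·(1+y)²] = 2,357.9995 / (61.3023 × 1.236544) = 31.10696.

31.11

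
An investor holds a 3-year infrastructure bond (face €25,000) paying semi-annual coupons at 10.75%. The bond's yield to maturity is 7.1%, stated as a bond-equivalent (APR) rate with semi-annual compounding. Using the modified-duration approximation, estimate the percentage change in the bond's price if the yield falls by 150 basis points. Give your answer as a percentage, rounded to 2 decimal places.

Periodic yield y = 0.0355. Modified duration first:
  t   CF        PV=CF/(1+0.0355)^t    t·PV
  1     1,343.75     1,297.6823     1,297.6823
  2     1,343.75     1,253.1939     2,506.3878
  3     1,343.75     1,210.2307     3,630.6921
  4     1,343.75     1,168.7404     4,674.9617
  5     1,343.75     1,128.6725     5,643.3627
  6    26,343.75    21,368.6446   128,211.8679
  Σ                 27,427.1645   145,964.9545
P = 27,427.1645; D_Mac = 5.32191 half-year periods = 2.66096 yrs; D_mod = 2.66096/(1+0.0355) = 2.56973 yrs.
ΔP/P ≈ -D_mod · Δy = -2.56973 × (-0.015) = +0.038546 = +3.8546%.

+3.85%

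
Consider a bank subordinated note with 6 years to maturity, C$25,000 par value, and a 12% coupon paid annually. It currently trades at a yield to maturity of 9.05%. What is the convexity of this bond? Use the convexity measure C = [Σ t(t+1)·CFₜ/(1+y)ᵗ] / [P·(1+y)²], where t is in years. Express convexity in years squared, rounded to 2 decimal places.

25.21

With y = 0.0905:
  t   CF        PV=CF/(1+0.0905)^t    t·PV        t(t+1)·PV
  1     3,000.00     2,751.0316     2,751.0316       5,502.0633
  2     3,000.00     2,522.7250     5,045.4500      15,136.3501
  3     3,000.00     2,313.3654     6,940.0963      27,760.3854
  4     3,000.00     2,121.3805     8,485.5221      42,427.6103
  5     3,000.00     1,945.3283     9,726.6415      58,359.8490
  6    28,000.00    16,649.6080    99,897.6478     699,283.5343
  Σ                 28,303.4389   132,846.3893     848,469.7924
P = 28,303.4389.
Convexity = Σ t(t+1)·PV / [P·(1+y)²] = 848,469.7924 / (28,303.4389 × 1.189190) = 25.20843.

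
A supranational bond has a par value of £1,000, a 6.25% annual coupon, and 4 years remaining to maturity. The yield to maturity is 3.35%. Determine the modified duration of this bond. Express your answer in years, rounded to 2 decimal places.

3.56 years

Periodic yield y = 0.0335. First find Macaulay duration:
  t   CF        PV=CF/(1+0.0335)^t    t·PV
  1        62.50        60.4741        60.4741
  2        62.50        58.5139       117.0278
  3        62.50        56.6172       169.8517
  4     1,062.50       931.2945     3,725.1778
  Σ                  1,106.8997     4,072.5314
P = 1,106.8997; Macaulay duration = 4,072.5314 / 1,106.8997 = 3.67922 years.
Modified duration = D_Mac / (1 + y) = 3.67922 / 1.0335 = 3.55996 years.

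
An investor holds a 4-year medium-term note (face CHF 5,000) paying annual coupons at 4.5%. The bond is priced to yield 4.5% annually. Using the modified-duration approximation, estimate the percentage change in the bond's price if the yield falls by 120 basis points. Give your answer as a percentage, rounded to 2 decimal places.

+4.31%

Periodic yield y = 0.045. Modified duration first:
  t   CF        PV=CF/(1+0.045)^t    t·PV
  1       225.00       215.3110       215.3110
  2       225.00       206.0392       412.0785
  3       225.00       197.1667       591.5002
  4     5,225.00     4,381.4830    17,525.9321
  Σ                  5,000.0000    18,744.8218
P = 5,000.0000; D_Mac = 3.74896 yrs; D_mod = 3.74896/(1+0.045) = 3.58753 yrs.
ΔP/P ≈ -D_mod · Δy = -3.58753 × (-0.012) = +0.043050 = +4.3050%.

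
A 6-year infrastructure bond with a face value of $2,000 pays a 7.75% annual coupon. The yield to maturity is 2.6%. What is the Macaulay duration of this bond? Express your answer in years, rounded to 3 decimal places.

Periodic yield y = 0.026. Discount each cash flow and weight by its year:
  t   CF        PV=CF/(1+0.026)^t    t·PV
  1       155.00       151.0721       151.0721
  2       155.00       147.2438       294.4876
  3       155.00       143.5125       430.5374
  4       155.00       139.8757       559.5028
  5       155.00       136.3311       681.6554
  6     2,155.00     1,847.4092    11,084.4554
  Σ                  2,565.4444    13,201.7107
Price P = Σ PV = 2,565.4444.
Macaulay duration = Σ(t·PV) / P = 13,201.7107 / 2,565.4444 = 5.14597 years.

5.146 years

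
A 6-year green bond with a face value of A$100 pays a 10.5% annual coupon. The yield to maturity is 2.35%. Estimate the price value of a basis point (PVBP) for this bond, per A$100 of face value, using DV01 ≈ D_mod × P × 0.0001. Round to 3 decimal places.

A$0.070

Periodic yield y = 0.0235.
  t   CF        PV=CF/(1+0.0235)^t    t·PV
  1        10.50        10.2589        10.2589
  2        10.50        10.0234        20.0467
  3        10.50         9.7932        29.3797
  4        10.50         9.5684        38.2735
  5        10.50         9.3487        46.7434
  6       110.50        96.1247       576.7485
  Σ                    145.1173       721.4506
P = 145.1173; D_Mac = 4.97150 yrs; D_mod = 4.85735 yrs.
DV01 ≈ 4.85735 × 145.1173 × 0.0001 = 0.070489.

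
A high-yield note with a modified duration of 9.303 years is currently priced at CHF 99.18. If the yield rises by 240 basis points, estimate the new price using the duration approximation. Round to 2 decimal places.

Duration approximation: ΔP/P ≈ -D_mod · Δy = -9.303 × (+0.024) = -0.223272.
New price ≈ 99.18 × (1 - 0.223272) = 77.03588304.

CHF 77.04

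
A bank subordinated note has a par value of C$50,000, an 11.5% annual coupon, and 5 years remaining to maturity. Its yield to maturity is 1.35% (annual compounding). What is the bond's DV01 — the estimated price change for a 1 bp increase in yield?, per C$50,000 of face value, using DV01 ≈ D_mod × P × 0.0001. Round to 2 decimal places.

C$31.17

Periodic yield y = 0.0135.
  t   CF        PV=CF/(1+0.0135)^t    t·PV
  1     5,750.00     5,673.4090     5,673.4090
  2     5,750.00     5,597.8382    11,195.6763
  3     5,750.00     5,523.2740    16,569.8219
  4     5,750.00     5,449.7030    21,798.8119
  5    55,750.00    52,134.6073   260,673.0365
  Σ                 74,378.8314   315,910.7556
P = 74,378.8314; D_Mac = 4.24732 yrs; D_mod = 4.19075 yrs.
DV01 ≈ 4.19075 × 74,378.8314 × 0.0001 = 31.170277.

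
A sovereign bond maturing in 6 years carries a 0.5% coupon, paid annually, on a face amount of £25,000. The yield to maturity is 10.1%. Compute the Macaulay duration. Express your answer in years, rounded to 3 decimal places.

5.897 years

Periodic yield y = 0.101. Discount each cash flow and weight by its year:
  t   CF        PV=CF/(1+0.101)^t    t·PV
  1       125.00       113.5332       113.5332
  2       125.00       103.1182       206.2364
  3       125.00        93.6587       280.9761
  4       125.00        85.0669       340.2677
  5       125.00        77.2633       386.3166
  6    25,125.00    14,105.2945    84,631.7667
  Σ                 14,577.9348    85,959.0967
Price P = Σ PV = 14,577.9348.
Macaulay duration = Σ(t·PV) / P = 85,959.0967 / 14,577.9348 = 5.89652 years.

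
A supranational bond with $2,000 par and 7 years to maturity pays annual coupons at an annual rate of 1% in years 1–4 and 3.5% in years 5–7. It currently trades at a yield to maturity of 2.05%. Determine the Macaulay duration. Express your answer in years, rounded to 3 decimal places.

6.733 years

Periodic yield y = 0.0205. Discount each cash flow and weight by its year:
  t   CF        PV=CF/(1+0.0205)^t    t·PV
  1        20.00        19.5982        19.5982
  2        20.00        19.2045        38.4091
  3        20.00        18.8188        56.4563
  4        20.00        18.4407        73.7629
  5        70.00        63.2460       316.2299
  6        70.00        61.9755       371.8530
  7     2,070.00     1,795.8881    12,571.2170
  Σ                  1,997.1719    13,447.5264
Price P = Σ PV = 1,997.1719.
Macaulay duration = Σ(t·PV) / P = 13,447.5264 / 1,997.1719 = 6.73328 years.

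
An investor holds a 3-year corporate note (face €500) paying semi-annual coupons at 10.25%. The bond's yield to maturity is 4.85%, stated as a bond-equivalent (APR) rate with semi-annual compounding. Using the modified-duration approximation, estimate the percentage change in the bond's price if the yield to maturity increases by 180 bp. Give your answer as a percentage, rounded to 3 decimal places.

Periodic yield y = 0.02425. Modified duration first:
  t   CF        PV=CF/(1+0.02425)^t    t·PV
  1       25.625        25.0183        25.0183
  2       25.625        24.4260        48.8520
  3       25.625        23.8477        71.5430
  4       25.625        23.2831        93.1322
  5       25.625        22.7318       113.6590
  6      525.625       455.2398     2,731.4385
  Σ                    574.5466     3,083.6430
P = 574.5466; D_Mac = 5.36709 half-year periods = 2.68354 yrs; D_mod = 2.68354/(1+0.02425) = 2.62001 yrs.
ΔP/P ≈ -D_mod · Δy = -2.62001 × (+0.018) = -0.047160 = -4.7160%.

-4.716%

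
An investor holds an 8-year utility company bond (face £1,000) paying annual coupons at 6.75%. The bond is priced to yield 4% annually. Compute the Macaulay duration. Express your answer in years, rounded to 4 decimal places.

Periodic yield y = 0.04. Discount each cash flow and weight by its year:
  t   CF        PV=CF/(1+0.04)^t    t·PV
  1        67.50        64.9038        64.9038
  2        67.50        62.4075       124.8151
  3        67.50        60.0073       180.0218
  4        67.50        57.6993       230.7971
  5        67.50        55.4801       277.4004
  6        67.50        53.3462       320.0774
  7        67.50        51.2945       359.0612
  8     1,067.50       780.0118     6,240.0944
  Σ                  1,185.1505     7,797.1711
Price P = Σ PV = 1,185.1505.
Macaulay duration = Σ(t·PV) / P = 7,797.1711 / 1,185.1505 = 6.57906 years.

6.5791 years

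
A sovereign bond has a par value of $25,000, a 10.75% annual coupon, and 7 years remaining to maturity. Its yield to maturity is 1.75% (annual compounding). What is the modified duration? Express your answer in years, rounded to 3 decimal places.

Periodic yield y = 0.0175. First find Macaulay duration:
  t   CF        PV=CF/(1+0.0175)^t    t·PV
  1     2,687.50     2,641.2776     2,641.2776
  2     2,687.50     2,595.8503     5,191.7005
  3     2,687.50     2,551.2042     7,653.6126
  4     2,687.50     2,507.3260    10,029.3039
  5     2,687.50     2,464.2024    12,321.0122
  6     2,687.50     2,421.8206    14,530.9235
  7    27,687.50    24,521.2620   171,648.8343
  Σ                 39,702.9431   224,016.6646
P = 39,702.9431; Macaulay duration = 224,016.6646 / 39,702.9431 = 5.64232 years.
Modified duration = D_Mac / (1 + y) = 5.64232 / 1.0175 = 5.54528 years.

5.545 years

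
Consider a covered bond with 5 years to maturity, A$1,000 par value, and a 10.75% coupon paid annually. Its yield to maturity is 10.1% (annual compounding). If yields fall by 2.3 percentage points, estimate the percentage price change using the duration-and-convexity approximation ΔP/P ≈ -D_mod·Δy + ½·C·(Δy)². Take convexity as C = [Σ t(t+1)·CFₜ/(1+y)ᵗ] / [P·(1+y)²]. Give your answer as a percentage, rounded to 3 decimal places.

+9.133%

With y = 0.101:
  t   CF        PV=CF/(1+0.101)^t    t·PV        t(t+1)·PV
  1       107.50        97.6385        97.6385         195.2770
  2       107.50        88.6817       177.3633         532.0900
  3       107.50        80.5465       241.6394         966.5576
  4       107.50        73.1576       292.6302       1,463.1511
  5     1,107.50       684.5531     3,422.7655      20,536.5929
  Σ                  1,024.5773     4,232.0370      23,693.6687
P = 1,024.5773; D_Mac = 4.13052 yrs; D_mod = 3.75161 yrs; C = 19.07713.
Duration effect: -3.75161 × (-0.023) = +0.086287
Convexity effect: 0.5 × 19.07713 × (-0.023)² = +0.0050459
ΔP/P ≈ +0.086287 + 0.0050459 = +0.091333 = +9.1333%.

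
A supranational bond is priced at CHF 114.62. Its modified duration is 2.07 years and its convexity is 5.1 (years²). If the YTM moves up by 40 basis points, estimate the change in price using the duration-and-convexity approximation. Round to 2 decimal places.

-CHF 0.94

Duration effect: -D_mod·Δy = -2.07 × (+0.004) = -0.008280
Convexity effect: ½·C·(Δy)² = 0.5 × 5.1 × (0.004)² = +0.0000408
ΔP/P ≈ -0.008280 + 0.0000408 = -0.0082392
ΔP ≈ 114.62 × (-0.0082392) = -0.944377104.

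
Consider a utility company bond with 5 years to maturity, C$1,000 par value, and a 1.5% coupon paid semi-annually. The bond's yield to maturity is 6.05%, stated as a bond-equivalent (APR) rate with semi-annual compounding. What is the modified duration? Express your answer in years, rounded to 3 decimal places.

Periodic yield y = 0.03025. First find Macaulay duration:
  t   CF        PV=CF/(1+0.03025)^t    t·PV
  1         7.50         7.2798         7.2798
  2         7.50         7.0660        14.1321
  3         7.50         6.8586        20.5757
  4         7.50         6.6572        26.6287
  5         7.50         6.4617        32.3086
  6         7.50         6.2720        37.6320
  7         7.50         6.0878        42.6148
  8         7.50         5.9091        47.2727
  9         7.50         5.7356        51.6203
  10    1,007.50       747.8574     7,478.5745
  Σ                    806.1852     7,758.6391
P = 806.1852; Macaulay duration = 7,758.6391 / 806.1852 = 9.62389 half-year periods = 4.81195 years.
Modified duration = D_Mac / (1 + y) = 4.81195 / 1.03025 = 4.67066 years.

4.671 years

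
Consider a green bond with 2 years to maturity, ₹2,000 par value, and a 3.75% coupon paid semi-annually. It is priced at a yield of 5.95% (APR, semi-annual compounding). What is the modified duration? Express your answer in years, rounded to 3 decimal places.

Periodic yield y = 0.02975. First find Macaulay duration:
  t   CF        PV=CF/(1+0.02975)^t    t·PV
  1        37.50        36.4166        36.4166
  2        37.50        35.3645        70.7290
  3        37.50        34.3428       103.0284
  4     2,037.50     1,812.0510     7,248.2040
  Σ                  1,918.1749     7,458.3780
P = 1,918.1749; Macaulay duration = 7,458.3780 / 1,918.1749 = 3.88827 half-year periods = 1.94413 years.
Modified duration = D_Mac / (1 + y) = 1.94413 / 1.02975 = 1.88797 years.

1.888 years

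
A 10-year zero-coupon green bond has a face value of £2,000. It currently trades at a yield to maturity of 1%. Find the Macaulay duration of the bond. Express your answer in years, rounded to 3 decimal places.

A zero-coupon bond has a single cash flow at maturity, so its Macaulay duration equals its maturity: 10 years.

10.000 years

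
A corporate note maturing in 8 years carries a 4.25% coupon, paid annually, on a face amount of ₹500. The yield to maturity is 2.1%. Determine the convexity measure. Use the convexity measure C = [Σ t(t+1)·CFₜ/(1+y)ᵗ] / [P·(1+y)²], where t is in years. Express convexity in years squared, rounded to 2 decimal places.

57.99

With y = 0.021:
  t   CF        PV=CF/(1+0.021)^t    t·PV        t(t+1)·PV
  1        21.25        20.8129        20.8129          41.6259
  2        21.25        20.3848        40.7697         122.3091
  3        21.25        19.9656        59.8967         239.5868
  4        21.25        19.5549        78.2197         391.0983
  5        21.25        19.1527        95.7635         574.5813
  6        21.25        18.7588       112.5527         787.8686
  7        21.25        18.3729       128.6106       1,028.8848
  8       521.25       441.4079     3,531.2634      31,781.3710
  Σ                    578.4106     4,067.8892      34,967.3258
P = 578.4106.
Convexity = Σ t(t+1)·PV / [P·(1+y)²] = 34,967.3258 / (578.4106 × 1.042441) = 57.99288.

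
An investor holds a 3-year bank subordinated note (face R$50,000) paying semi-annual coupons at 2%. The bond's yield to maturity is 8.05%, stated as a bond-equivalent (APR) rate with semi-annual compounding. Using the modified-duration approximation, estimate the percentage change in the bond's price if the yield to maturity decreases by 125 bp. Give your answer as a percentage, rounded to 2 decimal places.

+3.51%

Periodic yield y = 0.04025. Modified duration first:
  t   CF        PV=CF/(1+0.04025)^t    t·PV
  1       500.00       480.6537       480.6537
  2       500.00       462.0559       924.1119
  3       500.00       444.1778     1,332.5333
  4       500.00       426.9914     1,707.9655
  5       500.00       410.4700     2,052.3498
  6    50,500.00    39,853.3682   239,120.2091
  Σ                 42,077.7169   245,617.8233
P = 42,077.7169; D_Mac = 5.83724 half-year periods = 2.91862 yrs; D_mod = 2.91862/(1+0.04025) = 2.80569 yrs.
ΔP/P ≈ -D_mod · Δy = -2.80569 × (-0.0125) = +0.035071 = +3.5071%.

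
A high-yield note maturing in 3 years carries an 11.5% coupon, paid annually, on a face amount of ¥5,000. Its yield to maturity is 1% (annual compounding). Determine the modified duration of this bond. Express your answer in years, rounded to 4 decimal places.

Periodic yield y = 0.01. First find Macaulay duration:
  t   CF        PV=CF/(1+0.01)^t    t·PV
  1       575.00       569.3069       569.3069
  2       575.00       563.6702     1,127.3405
  3     5,575.00     5,411.0401    16,233.1202
  Σ                  6,544.0172    17,929.7676
P = 6,544.0172; Macaulay duration = 17,929.7676 / 6,544.0172 = 2.73987 years.
Modified duration = D_Mac / (1 + y) = 2.73987 / 1.01 = 2.71274 years.

2.7127 years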